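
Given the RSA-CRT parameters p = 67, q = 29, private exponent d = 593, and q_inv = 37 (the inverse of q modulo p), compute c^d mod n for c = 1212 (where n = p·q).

d_p = d mod (p−1) = 593 mod 66 = 65; d_q = d mod (q−1) = 5.
m₁ = c^(d_p) mod p: c ≡ 6 (mod 67), and 6^65 mod 67 = 56.
m₂ = c^(d_q) mod q: c ≡ 23 (mod 29), and 23^5 mod 29 = 25.
h = q_inv·(m₁ − m₂) mod p = 37·(56 − 25) mod 67 = 8.
m = m₂ + h·q = 25 + 8·29 = 257.

257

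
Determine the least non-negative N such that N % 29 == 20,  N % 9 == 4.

49

From N ≡ 20 (mod 29) write N = 20 + 29t. Substituting into N ≡ 4 (mod 9) gives 29t ≡ 2 (mod 9), and since 2⁻¹ ≡ 5 (mod 9), t ≡ 1. Hence N ≡ 20 + 29·1 = 49 (mod 261).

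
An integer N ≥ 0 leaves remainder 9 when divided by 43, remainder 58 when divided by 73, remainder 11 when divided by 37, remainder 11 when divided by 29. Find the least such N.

The moduli are pairwise coprime; M = 43·73·37·29 = 3368147.
M/43 = 78329; 78329 ≡ 26 (mod 43); 26·5 ≡ 1, so inverse 5.
M/73 = 46139; 46139 ≡ 3 (mod 73); 3·49 ≡ 1, so inverse 49.
M/37 = 91031; 91031 ≡ 11 (mod 37); 11·27 ≡ 1, so inverse 27.
M/29 = 116143; 116143 ≡ 27 (mod 29); 27·14 ≡ 1, so inverse 14.
N ≡ 9·78329·5 + 58·46139·49 + 11·91031·27 + 11·116143·14 = 179574072.
179574072 mod 3368147 = 1062281.

1062281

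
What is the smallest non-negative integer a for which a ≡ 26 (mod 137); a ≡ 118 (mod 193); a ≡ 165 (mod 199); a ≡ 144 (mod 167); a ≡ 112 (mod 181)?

76543146041

From a ≡ 26 (mod 137) write a = 26 + 137t. Substituting into a ≡ 118 (mod 193) gives 137t ≡ 92 (mod 193), and since 137⁻¹ ≡ 31 (mod 193), t ≡ 150. Hence a ≡ 26 + 137·150 = 20576 (mod 26441).
From a ≡ 20576 (mod 26441) write a = 20576 + 26441t. Substituting into a ≡ 165 (mod 199) gives 26441t ≡ 86 (mod 199), and since 173⁻¹ ≡ 176 (mod 199), t ≡ 12. Hence a ≡ 20576 + 26441·12 = 337868 (mod 5261759).
From a ≡ 337868 (mod 5261759) write a = 337868 + 5261759t. Substituting into a ≡ 144 (mod 167) gives 5261759t ≡ 117 (mod 167), and since 90⁻¹ ≡ 13 (mod 167), t ≡ 18. Hence a ≡ 337868 + 5261759·18 = 95049530 (mod 878713753).
From a ≡ 95049530 (mod 878713753) write a = 95049530 + 878713753t. Substituting into a ≡ 112 (mod 181) gives 878713753t ≡ 17 (mod 181), and since 21⁻¹ ≡ 69 (mod 181), t ≡ 87. Hence a ≡ 95049530 + 878713753·87 = 76543146041 (mod 159047189293).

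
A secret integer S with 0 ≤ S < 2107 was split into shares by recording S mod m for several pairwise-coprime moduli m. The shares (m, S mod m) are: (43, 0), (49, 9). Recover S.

989

Combine the congruences pairwise.
From S ≡ 0 (mod 43) write S = 0 + 43t. Substituting into S ≡ 9 (mod 49) gives 43t ≡ 9 (mod 49), and since 43⁻¹ ≡ 8 (mod 49), t ≡ 23. Hence S ≡ 0 + 43·23 = 989 (mod 2107).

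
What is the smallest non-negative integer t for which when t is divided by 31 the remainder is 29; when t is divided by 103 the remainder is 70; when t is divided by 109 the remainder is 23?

From t ≡ 29 (mod 31) write t = 29 + 31s. Substituting into t ≡ 70 (mod 103) gives 31s ≡ 41 (mod 103), and since 31⁻¹ ≡ 10 (mod 103), s ≡ 101. Hence t ≡ 29 + 31·101 = 3160 (mod 3193).
From t ≡ 3160 (mod 3193) write t = 3160 + 3193s. Substituting into t ≡ 23 (mod 109) gives 3193s ≡ 24 (mod 109), and since 32⁻¹ ≡ 92 (mod 109), s ≡ 28. Hence t ≡ 3160 + 3193·28 = 92564 (mod 348037).

92564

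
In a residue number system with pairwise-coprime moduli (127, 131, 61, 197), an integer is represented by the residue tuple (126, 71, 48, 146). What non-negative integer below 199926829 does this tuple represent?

38861745

Combine the congruences pairwise.
From x ≡ 126 (mod 127) write x = 126 + 127t. Substituting into x ≡ 71 (mod 131) gives 127t ≡ 76 (mod 131), and since 127⁻¹ ≡ 98 (mod 131), t ≡ 112. Hence x ≡ 126 + 127·112 = 14350 (mod 16637).
From x ≡ 14350 (mod 16637) write x = 14350 + 16637t. Substituting into x ≡ 48 (mod 61) gives 16637t ≡ 33 (mod 61), and since 45⁻¹ ≡ 19 (mod 61), t ≡ 17. Hence x ≡ 14350 + 16637·17 = 297179 (mod 1014857).
From x ≡ 297179 (mod 1014857) write x = 297179 + 1014857t. Substituting into x ≡ 146 (mod 197) gives 1014857t ≡ 43 (mod 197), and since 110⁻¹ ≡ 120 (mod 197), t ≡ 38. Hence x ≡ 297179 + 1014857·38 = 38861745 (mod 199926829).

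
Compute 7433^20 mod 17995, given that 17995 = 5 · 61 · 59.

Mod 5: 7433 ≡ 3; since 4 | 20, by Fermat 3^20 ≡ 1 (mod 5).
Mod 61: 7433 ≡ 52; 52^20 ≡ 1 (mod 61).
Mod 59: 7433 ≡ 58; 58^20 ≡ 1 (mod 59).
Combine by CRT: x ≡ 1 (mod 5), x ≡ 1 (mod 61), x ≡ 1 (mod 59) ⇒ x ≡ 1 (mod 17995).

1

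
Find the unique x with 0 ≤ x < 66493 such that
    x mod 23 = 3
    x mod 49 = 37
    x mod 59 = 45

9249

From x ≡ 3 (mod 23) write x = 3 + 23t. Substituting into x ≡ 37 (mod 49) gives 23t ≡ 34 (mod 49), and since 23⁻¹ ≡ 32 (mod 49), t ≡ 10. Hence x ≡ 3 + 23·10 = 233 (mod 1127).
From x ≡ 233 (mod 1127) write x = 233 + 1127t. Substituting into x ≡ 45 (mod 59) gives 1127t ≡ 48 (mod 59), and since 6⁻¹ ≡ 10 (mod 59), t ≡ 8. Hence x ≡ 233 + 1127·8 = 9249 (mod 66493).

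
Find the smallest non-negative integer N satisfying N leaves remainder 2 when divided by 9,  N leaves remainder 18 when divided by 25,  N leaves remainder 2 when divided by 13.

2693

The moduli are pairwise coprime; M = 9·25·13 = 2925.
M/9 = 325; 325 ≡ 1 (mod 9), inverse 1.
M/25 = 117; 117 ≡ 17 (mod 25); 17·3 ≡ 1, so inverse 3.
M/13 = 225; 225 ≡ 4 (mod 13); 4·10 ≡ 1, so inverse 10.
N ≡ 2·325·1 + 18·117·3 + 2·225·10 = 11468.
11468 mod 2925 = 2693.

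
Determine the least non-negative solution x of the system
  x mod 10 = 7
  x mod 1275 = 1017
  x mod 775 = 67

34167

Combine the congruences pairwise.
gcd(10, 1275) = 5 and 5 | (1017 − 7), so the pair is consistent; merging gives x ≡ 1017 (mod 2550), where 2550 = lcm(10, 1275).
gcd(2550, 775) = 25 and 25 | (67 − 1017), so the pair is consistent; merging gives x ≡ 34167 (mod 79050), where 79050 = lcm(2550, 775).
The solution is unique modulo lcm(10, 1275, 775) = 79050.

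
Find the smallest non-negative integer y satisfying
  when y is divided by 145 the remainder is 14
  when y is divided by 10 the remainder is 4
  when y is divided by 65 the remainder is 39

884

gcd(145, 10) = 5 and 5 | (4 − 14), so the pair is consistent; merging gives y ≡ 14 (mod 290), where 290 = lcm(145, 10).
gcd(290, 65) = 5 and 5 | (39 − 14), so the pair is consistent; merging gives y ≡ 884 (mod 3770), where 3770 = lcm(290, 65).
The solution is unique modulo lcm(145, 10, 65) = 3770.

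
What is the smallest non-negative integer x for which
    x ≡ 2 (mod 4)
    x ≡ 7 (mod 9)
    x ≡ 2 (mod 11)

178

The moduli are pairwise coprime; N = 4·9·11 = 396.
N/4 = 99; 99 ≡ 3 (mod 4); 3·3 ≡ 1, so inverse 3.
N/9 = 44; 44 ≡ 8 (mod 9); 8·8 ≡ 1, so inverse 8.
N/11 = 36; 36 ≡ 3 (mod 11); 3·4 ≡ 1, so inverse 4.
x ≡ 2·99·3 + 7·44·8 + 2·36·4 = 3346.
3346 mod 396 = 178.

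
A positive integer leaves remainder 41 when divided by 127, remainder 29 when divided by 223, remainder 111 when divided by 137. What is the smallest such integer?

From k ≡ 41 (mod 127) write k = 41 + 127t. Substituting into k ≡ 29 (mod 223) gives 127t ≡ 211 (mod 223), and since 127⁻¹ ≡ 72 (mod 223), t ≡ 28. Hence k ≡ 41 + 127·28 = 3597 (mod 28321).
From k ≡ 3597 (mod 28321) write k = 3597 + 28321t. Substituting into k ≡ 111 (mod 137) gives 28321t ≡ 76 (mod 137), and since 99⁻¹ ≡ 18 (mod 137), t ≡ 135. Hence k ≡ 3597 + 28321·135 = 3826932 (mod 3879977).

3826932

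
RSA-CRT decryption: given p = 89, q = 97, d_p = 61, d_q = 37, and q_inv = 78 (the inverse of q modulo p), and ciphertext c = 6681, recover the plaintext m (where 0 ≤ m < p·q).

1040

m₁ = c^(d_p) mod p: c ≡ 6 (mod 89), and 6^61 mod 89 = 61.
m₂ = c^(d_q) mod q: c ≡ 85 (mod 97), and 85^37 mod 97 = 70.
h = q_inv·(m₁ − m₂) mod p = 78·(61 − 70) mod 89 = 10.
m = m₂ + h·q = 70 + 10·97 = 1040.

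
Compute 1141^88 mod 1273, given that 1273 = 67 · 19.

305

Mod 67: 1141 ≡ 2; by Fermat, exponent reduces to 88 mod 66 = 22; 2^22 ≡ 37 (mod 67).
Mod 19: 1141 ≡ 1; by Fermat, exponent reduces to 88 mod 18 = 16; 1^16 ≡ 1 (mod 19).
Combine by CRT: x ≡ 37 (mod 67), x ≡ 1 (mod 19) ⇒ x ≡ 305 (mod 1273).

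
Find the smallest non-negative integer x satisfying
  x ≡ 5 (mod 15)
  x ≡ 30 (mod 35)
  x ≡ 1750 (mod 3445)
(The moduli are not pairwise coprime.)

gcd(15, 35) = 5 and 5 | (30 − 5), so the pair is consistent; merging gives x ≡ 65 (mod 105), where 105 = lcm(15, 35).
gcd(105, 3445) = 5 and 5 | (1750 − 65), so the pair is consistent; merging gives x ≡ 56870 (mod 72345), where 72345 = lcm(105, 3445).
The solution is unique modulo lcm(15, 35, 3445) = 72345.

56870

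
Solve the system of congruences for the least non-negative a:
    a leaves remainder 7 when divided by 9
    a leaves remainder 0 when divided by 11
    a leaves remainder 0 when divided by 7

385

From a ≡ 7 (mod 9) write a = 7 + 9t. Substituting into a ≡ 0 (mod 11) gives 9t ≡ 4 (mod 11), and since 9⁻¹ ≡ 5 (mod 11), t ≡ 9. Hence a ≡ 7 + 9·9 = 88 (mod 99).
From a ≡ 88 (mod 99) write a = 88 + 99t. Substituting into a ≡ 0 (mod 7) gives 99t ≡ 3 (mod 7), and since 1⁻¹ ≡ 1 (mod 7), t ≡ 3. Hence a ≡ 88 + 99·3 = 385 (mod 693).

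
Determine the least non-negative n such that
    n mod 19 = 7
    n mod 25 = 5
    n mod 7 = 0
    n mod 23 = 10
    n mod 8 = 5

From n ≡ 7 (mod 19) write n = 7 + 19t. Substituting into n ≡ 5 (mod 25) gives 19t ≡ 23 (mod 25), and since 19⁻¹ ≡ 4 (mod 25), t ≡ 17. Hence n ≡ 7 + 19·17 = 330 (mod 475).
From n ≡ 330 (mod 475) write n = 330 + 475t. Substituting into n ≡ 0 (mod 7) gives 475t ≡ 6 (mod 7), and since 6⁻¹ ≡ 6 (mod 7), t ≡ 1. Hence n ≡ 330 + 475·1 = 805 (mod 3325).
From n ≡ 805 (mod 3325) write n = 805 + 3325t. Substituting into n ≡ 10 (mod 23) gives 3325t ≡ 10 (mod 23), and since 13⁻¹ ≡ 16 (mod 23), t ≡ 22. Hence n ≡ 805 + 3325·22 = 73955 (mod 76475).
From n ≡ 73955 (mod 76475) write n = 73955 + 76475t. Substituting into n ≡ 5 (mod 8) gives 76475t ≡ 2 (mod 8), and since 3⁻¹ ≡ 3 (mod 8), t ≡ 6. Hence n ≡ 73955 + 76475·6 = 532805 (mod 611800).

532805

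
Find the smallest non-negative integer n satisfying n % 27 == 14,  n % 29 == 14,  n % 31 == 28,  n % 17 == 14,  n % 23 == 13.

The moduli are pairwise coprime; M = 27·29·31·17·23 = 9490743.
M/27 = 351509; 351509 ≡ 23 (mod 27); 23·20 ≡ 1, so inverse 20.
M/29 = 327267; 327267 ≡ 2 (mod 29); 2·15 ≡ 1, so inverse 15.
M/31 = 306153; 306153 ≡ 28 (mod 31); 28·10 ≡ 1, so inverse 10.
M/17 = 558279; 558279 ≡ 16 (mod 17); 16·16 ≡ 1, so inverse 16.
M/23 = 412641; 412641 ≡ 21 (mod 23); 21·11 ≡ 1, so inverse 11.
n ≡ 14·351509·20 + 14·327267·15 + 28·306153·10 + 14·558279·16 + 13·412641·11 = 436933589.
436933589 mod 9490743 = 359411.

359411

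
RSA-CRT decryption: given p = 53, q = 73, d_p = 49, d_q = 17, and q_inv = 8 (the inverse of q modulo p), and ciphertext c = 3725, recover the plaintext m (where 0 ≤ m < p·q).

m₁ = c^(d_p) mod p: c ≡ 15 (mod 53), and 15^49 mod 53 = 28.
m₂ = c^(d_q) mod q: c ≡ 2 (mod 73), and 2^17 mod 73 = 37.
h = q_inv·(m₁ − m₂) mod p = 8·(28 − 37) mod 53 = 34.
m = m₂ + h·q = 37 + 34·73 = 2519.

2519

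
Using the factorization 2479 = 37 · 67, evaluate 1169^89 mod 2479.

708

Mod 37: 1169 ≡ 22; by Fermat, exponent reduces to 89 mod 36 = 17; 22^17 ≡ 5 (mod 37).
Mod 67: 1169 ≡ 30; by Fermat, exponent reduces to 89 mod 66 = 23; 30^23 ≡ 38 (mod 67).
Combine by CRT: x ≡ 5 (mod 37), x ≡ 38 (mod 67) ⇒ x ≡ 708 (mod 2479).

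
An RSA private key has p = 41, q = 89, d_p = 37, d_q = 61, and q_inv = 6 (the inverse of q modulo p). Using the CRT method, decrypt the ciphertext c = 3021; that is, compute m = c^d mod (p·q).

3391

m₁ = c^(d_p) mod p: c ≡ 28 (mod 41), and 28^37 mod 41 = 29.
m₂ = c^(d_q) mod q: c ≡ 84 (mod 89), and 84^61 mod 89 = 9.
h = q_inv·(m₁ − m₂) mod p = 6·(29 − 9) mod 41 = 38.
m = m₂ + h·q = 9 + 38·89 = 3391.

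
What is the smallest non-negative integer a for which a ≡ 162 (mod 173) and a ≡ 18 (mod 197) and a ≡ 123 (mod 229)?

2284627

Combine the congruences pairwise.
From a ≡ 162 (mod 173) write a = 162 + 173t. Substituting into a ≡ 18 (mod 197) gives 173t ≡ 53 (mod 197), and since 173⁻¹ ≡ 41 (mod 197), t ≡ 6. Hence a ≡ 162 + 173·6 = 1200 (mod 34081).
From a ≡ 1200 (mod 34081) write a = 1200 + 34081t. Substituting into a ≡ 123 (mod 229) gives 34081t ≡ 68 (mod 229), and since 189⁻¹ ≡ 166 (mod 229), t ≡ 67. Hence a ≡ 1200 + 34081·67 = 2284627 (mod 7804549).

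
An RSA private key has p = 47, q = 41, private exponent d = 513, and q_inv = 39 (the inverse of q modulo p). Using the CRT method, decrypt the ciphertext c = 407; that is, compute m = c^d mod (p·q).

1801

d_p = d mod (p−1) = 513 mod 46 = 7; d_q = d mod (q−1) = 33.
m₁ = c^(d_p) mod p: c ≡ 31 (mod 47), and 31^7 mod 47 = 15.
m₂ = c^(d_q) mod q: c ≡ 38 (mod 41), and 38^33 mod 41 = 38.
h = q_inv·(m₁ − m₂) mod p = 39·(15 − 38) mod 47 = 43.
m = m₂ + h·q = 38 + 43·41 = 1801.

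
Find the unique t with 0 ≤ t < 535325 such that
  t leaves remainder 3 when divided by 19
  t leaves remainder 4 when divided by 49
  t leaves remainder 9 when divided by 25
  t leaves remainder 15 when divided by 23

239859

The moduli are pairwise coprime; N = 19·49·25·23 = 535325.
N/19 = 28175; 28175 ≡ 17 (mod 19); 17·9 ≡ 1, so inverse 9.
N/49 = 10925; 10925 ≡ 47 (mod 49); 47·24 ≡ 1, so inverse 24.
N/25 = 21413; 21413 ≡ 13 (mod 25); 13·2 ≡ 1, so inverse 2.
N/23 = 23275; 23275 ≡ 22 (mod 23); 22·22 ≡ 1, so inverse 22.
t ≡ 3·28175·9 + 4·10925·24 + 9·21413·2 + 15·23275·22 = 9875709.
9875709 mod 535325 = 239859.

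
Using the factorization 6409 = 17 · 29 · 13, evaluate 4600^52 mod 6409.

Mod 17: 4600 ≡ 10; by Fermat, exponent reduces to 52 mod 16 = 4; 10^4 ≡ 4 (mod 17).
Mod 29: 4600 ≡ 18; by Fermat, exponent reduces to 52 mod 28 = 24; 18^24 ≡ 7 (mod 29).
Mod 13: 4600 ≡ 11; by Fermat, exponent reduces to 52 mod 12 = 4; 11^4 ≡ 3 (mod 13).
Combine by CRT: x ≡ 4 (mod 17), x ≡ 7 (mod 29), x ≡ 3 (mod 13) ⇒ x ≡ 1602 (mod 6409).

1602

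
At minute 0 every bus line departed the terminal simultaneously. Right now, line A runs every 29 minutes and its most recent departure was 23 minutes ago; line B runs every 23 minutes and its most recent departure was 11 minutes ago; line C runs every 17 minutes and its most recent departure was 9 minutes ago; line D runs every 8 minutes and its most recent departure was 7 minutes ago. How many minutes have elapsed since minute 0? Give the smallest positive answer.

From t ≡ 23 (mod 29) write t = 23 + 29s. Substituting into t ≡ 11 (mod 23) gives 29s ≡ 11 (mod 23), and since 6⁻¹ ≡ 4 (mod 23), s ≡ 21. Hence t ≡ 23 + 29·21 = 632 (mod 667).
From t ≡ 632 (mod 667) write t = 632 + 667s. Substituting into t ≡ 9 (mod 17) gives 667s ≡ 6 (mod 17), and since 4⁻¹ ≡ 13 (mod 17), s ≡ 10. Hence t ≡ 632 + 667·10 = 7302 (mod 11339).
From t ≡ 7302 (mod 11339) write t = 7302 + 11339s. Substituting into t ≡ 7 (mod 8) gives 11339s ≡ 1 (mod 8), and since 3⁻¹ ≡ 3 (mod 8), s ≡ 3. Hence t ≡ 7302 + 11339·3 = 41319 (mod 90712).

41319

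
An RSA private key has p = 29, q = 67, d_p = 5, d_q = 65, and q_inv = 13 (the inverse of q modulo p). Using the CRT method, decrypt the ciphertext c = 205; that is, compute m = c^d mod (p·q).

1424

m₁ = c^(d_p) mod p: c ≡ 2 (mod 29), and 2^5 mod 29 = 3.
m₂ = c^(d_q) mod q: c ≡ 4 (mod 67), and 4^65 mod 67 = 17.
h = q_inv·(m₁ − m₂) mod p = 13·(3 − 17) mod 29 = 21.
m = m₂ + h·q = 17 + 21·67 = 1424.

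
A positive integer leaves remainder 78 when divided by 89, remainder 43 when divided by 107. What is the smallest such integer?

9245

From n ≡ 78 (mod 89) write n = 78 + 89t. Substituting into n ≡ 43 (mod 107) gives 89t ≡ 72 (mod 107), and since 89⁻¹ ≡ 101 (mod 107), t ≡ 103. Hence n ≡ 78 + 89·103 = 9245 (mod 9523).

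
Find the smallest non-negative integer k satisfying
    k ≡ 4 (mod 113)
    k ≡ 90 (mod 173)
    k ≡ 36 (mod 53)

730323

From k ≡ 4 (mod 113) write k = 4 + 113t. Substituting into k ≡ 90 (mod 173) gives 113t ≡ 86 (mod 173), and since 113⁻¹ ≡ 49 (mod 173), t ≡ 62. Hence k ≡ 4 + 113·62 = 7010 (mod 19549).
From k ≡ 7010 (mod 19549) write k = 7010 + 19549t. Substituting into k ≡ 36 (mod 53) gives 19549t ≡ 22 (mod 53), and since 45⁻¹ ≡ 33 (mod 53), t ≡ 37. Hence k ≡ 7010 + 19549·37 = 730323 (mod 1036097).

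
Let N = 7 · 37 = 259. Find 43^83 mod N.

253

Mod 7: 43 ≡ 1; by Fermat, exponent reduces to 83 mod 6 = 5; 1^5 ≡ 1 (mod 7).
Mod 37: 43 ≡ 6; by Fermat, exponent reduces to 83 mod 36 = 11; 6^11 ≡ 31 (mod 37).
Combine by CRT: x ≡ 1 (mod 7), x ≡ 31 (mod 37) ⇒ x ≡ 253 (mod 259).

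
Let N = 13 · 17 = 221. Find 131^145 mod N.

131

Mod 13: 131 ≡ 1; by Fermat, exponent reduces to 145 mod 12 = 1; 1^1 ≡ 1 (mod 13).
Mod 17: 131 ≡ 12; by Fermat, exponent reduces to 145 mod 16 = 1; 12^1 ≡ 12 (mod 17).
Combine by CRT: x ≡ 1 (mod 13), x ≡ 12 (mod 17) ⇒ x ≡ 131 (mod 221).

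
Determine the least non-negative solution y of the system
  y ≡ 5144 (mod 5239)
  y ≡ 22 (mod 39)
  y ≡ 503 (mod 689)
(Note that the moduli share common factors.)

gcd(5239, 39) = 13 and 13 | (22 − 5144), so the pair is consistent; merging gives y ≡ 15622 (mod 15717), where 15717 = lcm(5239, 39).
gcd(15717, 689) = 13 and 13 | (503 − 15622), so the pair is consistent; merging gives y ≡ 94207 (mod 833001), where 833001 = lcm(15717, 689).
The solution is unique modulo lcm(5239, 39, 689) = 833001.

94207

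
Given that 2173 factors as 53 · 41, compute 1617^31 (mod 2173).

1002

Mod 53: 1617 ≡ 27; 27^31 ≡ 48 (mod 53).
Mod 41: 1617 ≡ 18; 18^31 ≡ 18 (mod 41).
Combine by CRT: x ≡ 48 (mod 53), x ≡ 18 (mod 41) ⇒ x ≡ 1002 (mod 2173).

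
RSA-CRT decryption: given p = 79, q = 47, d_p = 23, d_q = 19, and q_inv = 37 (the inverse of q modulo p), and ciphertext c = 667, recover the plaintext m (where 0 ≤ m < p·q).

m₁ = c^(d_p) mod p: c ≡ 35 (mod 79), and 35^23 mod 79 = 60.
m₂ = c^(d_q) mod q: c ≡ 9 (mod 47), and 9^19 mod 47 = 42.
h = q_inv·(m₁ − m₂) mod p = 37·(60 − 42) mod 79 = 34.
m = m₂ + h·q = 42 + 34·47 = 1640.

1640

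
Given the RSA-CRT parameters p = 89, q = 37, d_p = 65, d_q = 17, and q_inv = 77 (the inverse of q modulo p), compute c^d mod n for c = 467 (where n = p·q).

2043

m₁ = c^(d_p) mod p: c ≡ 22 (mod 89), and 22^65 mod 89 = 85.
m₂ = c^(d_q) mod q: c ≡ 23 (mod 37), and 23^17 mod 37 = 8.
h = q_inv·(m₁ − m₂) mod p = 77·(85 − 8) mod 89 = 55.
m = m₂ + h·q = 8 + 55·37 = 2043.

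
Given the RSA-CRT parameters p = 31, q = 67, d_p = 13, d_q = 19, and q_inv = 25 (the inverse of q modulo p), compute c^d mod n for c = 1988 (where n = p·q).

m₁ = c^(d_p) mod p: c ≡ 4 (mod 31), and 4^13 mod 31 = 2.
m₂ = c^(d_q) mod q: c ≡ 45 (mod 67), and 45^19 mod 67 = 27.
h = q_inv·(m₁ − m₂) mod p = 25·(2 − 27) mod 31 = 26.
m = m₂ + h·q = 27 + 26·67 = 1769.

1769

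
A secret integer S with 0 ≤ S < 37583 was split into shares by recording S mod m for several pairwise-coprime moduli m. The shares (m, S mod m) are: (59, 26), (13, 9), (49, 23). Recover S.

4923

Combine the congruences pairwise.
From S ≡ 26 (mod 59) write S = 26 + 59t. Substituting into S ≡ 9 (mod 13) gives 59t ≡ 9 (mod 13), and since 7⁻¹ ≡ 2 (mod 13), t ≡ 5. Hence S ≡ 26 + 59·5 = 321 (mod 767).
From S ≡ 321 (mod 767) write S = 321 + 767t. Substituting into S ≡ 23 (mod 49) gives 767t ≡ 45 (mod 49), and since 32⁻¹ ≡ 23 (mod 49), t ≡ 6. Hence S ≡ 321 + 767·6 = 4923 (mod 37583).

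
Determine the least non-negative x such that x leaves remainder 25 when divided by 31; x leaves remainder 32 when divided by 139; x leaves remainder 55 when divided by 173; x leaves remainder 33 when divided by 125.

The moduli are pairwise coprime; N = 31·139·173·125 = 93182125.
N/31 = 3005875; 3005875 ≡ 22 (mod 31); 22·24 ≡ 1, so inverse 24.
N/139 = 670375; 670375 ≡ 117 (mod 139); 117·120 ≡ 1, so inverse 120.
N/173 = 538625; 538625 ≡ 76 (mod 173); 76·107 ≡ 1, so inverse 107.
N/125 = 745457; 745457 ≡ 82 (mod 125); 82·93 ≡ 1, so inverse 93.
x ≡ 25·3005875·24 + 32·670375·120 + 55·538625·107 + 33·745457·93 = 9835380658.
9835380658 mod 93182125 = 51257533.

51257533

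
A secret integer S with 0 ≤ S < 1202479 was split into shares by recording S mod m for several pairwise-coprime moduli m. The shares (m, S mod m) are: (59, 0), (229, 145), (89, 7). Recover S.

The moduli are pairwise coprime; N = 59·229·89 = 1202479.
N/59 = 20381; 20381 ≡ 26 (mod 59); 26·25 ≡ 1, so inverse 25.
N/229 = 5251; 5251 ≡ 213 (mod 229); 213·186 ≡ 1, so inverse 186.
N/89 = 13511; 13511 ≡ 72 (mod 89); 72·68 ≡ 1, so inverse 68.
S ≡ 0·20381·25 + 145·5251·186 + 7·13511·68 = 148050706.
148050706 mod 1202479 = 145789.

145789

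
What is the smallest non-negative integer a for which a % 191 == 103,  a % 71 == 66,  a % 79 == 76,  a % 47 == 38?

6426489

The moduli are pairwise coprime; N = 191·71·79·47 = 50351993.
N/191 = 263623; 263623 ≡ 43 (mod 191); 43·40 ≡ 1, so inverse 40.
N/71 = 709183; 709183 ≡ 35 (mod 71); 35·69 ≡ 1, so inverse 69.
N/79 = 637367; 637367 ≡ 74 (mod 79); 74·63 ≡ 1, so inverse 63.
N/47 = 1071319; 1071319 ≡ 1 (mod 47), inverse 1.
a ≡ 103·263623·40 + 66·709183·69 + 76·637367·63 + 38·1071319·1 = 7408169460.
7408169460 mod 50351993 = 6426489.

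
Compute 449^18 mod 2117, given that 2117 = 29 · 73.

995

Mod 29: 449 ≡ 14; 14^18 ≡ 9 (mod 29).
Mod 73: 449 ≡ 11; 11^18 ≡ 46 (mod 73).
Combine by CRT: x ≡ 9 (mod 29), x ≡ 46 (mod 73) ⇒ x ≡ 995 (mod 2117).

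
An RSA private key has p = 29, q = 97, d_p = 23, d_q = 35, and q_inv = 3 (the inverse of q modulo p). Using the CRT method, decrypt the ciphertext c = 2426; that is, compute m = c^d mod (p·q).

2135

m₁ = c^(d_p) mod p: c ≡ 19 (mod 29), and 19^23 mod 29 = 18.
m₂ = c^(d_q) mod q: c ≡ 1 (mod 97), and 1^35 mod 97 = 1.
h = q_inv·(m₁ − m₂) mod p = 3·(18 − 1) mod 29 = 22.
m = m₂ + h·q = 1 + 22·97 = 2135.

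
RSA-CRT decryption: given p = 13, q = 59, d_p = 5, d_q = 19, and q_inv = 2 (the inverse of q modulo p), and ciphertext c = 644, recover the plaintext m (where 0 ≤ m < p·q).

m₁ = c^(d_p) mod p: c ≡ 7 (mod 13), and 7^5 mod 13 = 11.
m₂ = c^(d_q) mod q: c ≡ 54 (mod 59), and 54^19 mod 59 = 44.
h = q_inv·(m₁ − m₂) mod p = 2·(11 − 44) mod 13 = 12.
m = m₂ + h·q = 44 + 12·59 = 752.

752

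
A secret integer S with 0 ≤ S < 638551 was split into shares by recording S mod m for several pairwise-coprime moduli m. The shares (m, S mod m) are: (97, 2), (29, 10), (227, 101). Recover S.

The moduli are pairwise coprime; N = 97·29·227 = 638551.
N/97 = 6583; 6583 ≡ 84 (mod 97); 84·82 ≡ 1, so inverse 82.
N/29 = 22019; 22019 ≡ 8 (mod 29); 8·11 ≡ 1, so inverse 11.
N/227 = 2813; 2813 ≡ 89 (mod 227); 89·176 ≡ 1, so inverse 176.
S ≡ 2·6583·82 + 10·22019·11 + 101·2813·176 = 53505590.
53505590 mod 638551 = 505857.

505857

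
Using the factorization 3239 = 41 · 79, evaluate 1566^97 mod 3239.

Mod 41: 1566 ≡ 8; by Fermat, exponent reduces to 97 mod 40 = 17; 8^17 ≡ 39 (mod 41).
Mod 79: 1566 ≡ 65; by Fermat, exponent reduces to 97 mod 78 = 19; 65^19 ≡ 46 (mod 79).
Combine by CRT: x ≡ 39 (mod 41), x ≡ 46 (mod 79) ⇒ x ≡ 1310 (mod 3239).

1310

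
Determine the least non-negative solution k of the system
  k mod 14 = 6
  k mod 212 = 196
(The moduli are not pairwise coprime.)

gcd(14, 212) = 2 and 2 | (196 − 6), so the pair is consistent; merging gives k ≡ 832 (mod 1484), where 1484 = lcm(14, 212).
The solution is unique modulo lcm(14, 212) = 1484.

832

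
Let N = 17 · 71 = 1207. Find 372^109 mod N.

Mod 17: 372 ≡ 15; by Fermat, exponent reduces to 109 mod 16 = 13; 15^13 ≡ 2 (mod 17).
Mod 71: 372 ≡ 17; by Fermat, exponent reduces to 109 mod 70 = 39; 17^39 ≡ 46 (mod 71).
Combine by CRT: x ≡ 2 (mod 17), x ≡ 46 (mod 71) ⇒ x ≡ 614 (mod 1207).

614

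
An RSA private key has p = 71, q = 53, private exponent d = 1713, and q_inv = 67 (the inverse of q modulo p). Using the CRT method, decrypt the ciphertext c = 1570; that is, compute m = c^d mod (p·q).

1714

d_p = d mod (p−1) = 1713 mod 70 = 33; d_q = d mod (q−1) = 49.
m₁ = c^(d_p) mod p: c ≡ 8 (mod 71), and 8^33 mod 71 = 10.
m₂ = c^(d_q) mod q: c ≡ 33 (mod 53), and 33^49 mod 53 = 18.
h = q_inv·(m₁ − m₂) mod p = 67·(10 − 18) mod 71 = 32.
m = m₂ + h·q = 18 + 32·53 = 1714.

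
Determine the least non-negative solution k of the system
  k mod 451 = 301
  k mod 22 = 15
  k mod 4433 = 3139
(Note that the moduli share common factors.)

gcd(451, 22) = 11 and 11 | (15 − 301), so the pair is consistent; merging gives k ≡ 301 (mod 902), where 902 = lcm(451, 22).
gcd(902, 4433) = 11 and 11 | (3139 − 301), so the pair is consistent; merging gives k ≡ 322315 (mod 363506), where 363506 = lcm(902, 4433).
The solution is unique modulo lcm(451, 22, 4433) = 363506.

322315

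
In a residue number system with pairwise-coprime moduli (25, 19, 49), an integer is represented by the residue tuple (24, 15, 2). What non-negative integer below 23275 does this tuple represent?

From x ≡ 24 (mod 25) write x = 24 + 25t. Substituting into x ≡ 15 (mod 19) gives 25t ≡ 10 (mod 19), and since 6⁻¹ ≡ 16 (mod 19), t ≡ 8. Hence x ≡ 24 + 25·8 = 224 (mod 475).
From x ≡ 224 (mod 475) write x = 224 + 475t. Substituting into x ≡ 2 (mod 49) gives 475t ≡ 23 (mod 49), and since 34⁻¹ ≡ 13 (mod 49), t ≡ 5. Hence x ≡ 224 + 475·5 = 2599 (mod 23275).

2599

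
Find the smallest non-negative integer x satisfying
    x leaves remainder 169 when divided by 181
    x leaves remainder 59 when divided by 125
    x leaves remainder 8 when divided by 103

From x ≡ 169 (mod 181) write x = 169 + 181t. Substituting into x ≡ 59 (mod 125) gives 181t ≡ 15 (mod 125), and since 56⁻¹ ≡ 96 (mod 125), t ≡ 65. Hence x ≡ 169 + 181·65 = 11934 (mod 22625).
From x ≡ 11934 (mod 22625) write x = 11934 + 22625t. Substituting into x ≡ 8 (mod 103) gives 22625t ≡ 22 (mod 103), and since 68⁻¹ ≡ 50 (mod 103), t ≡ 70. Hence x ≡ 11934 + 22625·70 = 1595684 (mod 2330375).

1595684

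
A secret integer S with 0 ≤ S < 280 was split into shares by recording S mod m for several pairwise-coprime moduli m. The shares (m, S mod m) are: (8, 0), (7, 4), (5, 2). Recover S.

32

The moduli are pairwise coprime; N = 8·7·5 = 280.
N/8 = 35; 35 ≡ 3 (mod 8); 3·3 ≡ 1, so inverse 3.
N/7 = 40; 40 ≡ 5 (mod 7); 5·3 ≡ 1, so inverse 3.
N/5 = 56; 56 ≡ 1 (mod 5), inverse 1.
S ≡ 0·35·3 + 4·40·3 + 2·56·1 = 592.
592 mod 280 = 32.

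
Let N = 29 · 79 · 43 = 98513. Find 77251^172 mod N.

Mod 29: 77251 ≡ 24; by Fermat, exponent reduces to 172 mod 28 = 4; 24^4 ≡ 16 (mod 29).
Mod 79: 77251 ≡ 68; by Fermat, exponent reduces to 172 mod 78 = 16; 68^16 ≡ 40 (mod 79).
Mod 43: 77251 ≡ 23; by Fermat, exponent reduces to 172 mod 42 = 4; 23^4 ≡ 40 (mod 43).
Combine by CRT: x ≡ 16 (mod 29), x ≡ 40 (mod 79), x ≡ 40 (mod 43) ⇒ x ≡ 78171 (mod 98513).

78171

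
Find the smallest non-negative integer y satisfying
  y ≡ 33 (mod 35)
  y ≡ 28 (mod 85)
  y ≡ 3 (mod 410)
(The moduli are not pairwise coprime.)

gcd(35, 85) = 5 and 5 | (28 − 33), so the pair is consistent; merging gives y ≡ 453 (mod 595), where 595 = lcm(35, 85).
gcd(595, 410) = 5 and 5 | (3 − 453), so the pair is consistent; merging gives y ≡ 1643 (mod 48790), where 48790 = lcm(595, 410).
The solution is unique modulo lcm(35, 85, 410) = 48790.

1643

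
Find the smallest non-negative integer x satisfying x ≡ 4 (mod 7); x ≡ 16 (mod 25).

From x ≡ 4 (mod 7) write x = 4 + 7t. Substituting into x ≡ 16 (mod 25) gives 7t ≡ 12 (mod 25), and since 7⁻¹ ≡ 18 (mod 25), t ≡ 16. Hence x ≡ 4 + 7·16 = 116 (mod 175).

116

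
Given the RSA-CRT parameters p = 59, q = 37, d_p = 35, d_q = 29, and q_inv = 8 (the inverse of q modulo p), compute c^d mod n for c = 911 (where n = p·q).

m₁ = c^(d_p) mod p: c ≡ 26 (mod 59), and 26^35 mod 59 = 36.
m₂ = c^(d_q) mod q: c ≡ 23 (mod 37), and 23^29 mod 37 = 8.
h = q_inv·(m₁ − m₂) mod p = 8·(36 − 8) mod 59 = 47.
m = m₂ + h·q = 8 + 47·37 = 1747.

1747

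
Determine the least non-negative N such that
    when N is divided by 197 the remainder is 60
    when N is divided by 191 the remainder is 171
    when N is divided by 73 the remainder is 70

2468273

The moduli are pairwise coprime; M = 197·191·73 = 2746771.
M/197 = 13943; 13943 ≡ 153 (mod 197); 153·94 ≡ 1, so inverse 94.
M/191 = 14381; 14381 ≡ 56 (mod 191); 56·58 ≡ 1, so inverse 58.
M/73 = 37627; 37627 ≡ 32 (mod 73); 32·16 ≡ 1, so inverse 16.
N ≡ 60·13943·94 + 171·14381·58 + 70·37627·16 = 263411518.
263411518 mod 2746771 = 2468273.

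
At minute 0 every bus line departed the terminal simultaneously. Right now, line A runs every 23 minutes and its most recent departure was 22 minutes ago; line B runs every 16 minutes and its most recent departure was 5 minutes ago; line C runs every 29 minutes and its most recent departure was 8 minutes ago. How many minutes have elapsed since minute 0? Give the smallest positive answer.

The moduli are pairwise coprime; N = 23·16·29 = 10672.
N/23 = 464; 464 ≡ 4 (mod 23); 4·6 ≡ 1, so inverse 6.
N/16 = 667; 667 ≡ 11 (mod 16); 11·3 ≡ 1, so inverse 3.
N/29 = 368; 368 ≡ 20 (mod 29); 20·16 ≡ 1, so inverse 16.
t ≡ 22·464·6 + 5·667·3 + 8·368·16 = 118357.
118357 mod 10672 = 965.

965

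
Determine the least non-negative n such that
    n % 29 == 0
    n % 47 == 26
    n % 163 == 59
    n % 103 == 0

The moduli are pairwise coprime; M = 29·47·163·103 = 22883407.
M/29 = 789083; 789083 ≡ 22 (mod 29); 22·4 ≡ 1, so inverse 4.
M/47 = 486881; 486881 ≡ 8 (mod 47); 8·6 ≡ 1, so inverse 6.
M/163 = 140389; 140389 ≡ 46 (mod 163); 46·39 ≡ 1, so inverse 39.
M/103 = 222169; 222169 ≡ 101 (mod 103); 101·51 ≡ 1, so inverse 51.
n ≡ 0·789083·4 + 26·486881·6 + 59·140389·39 + 0·222169·51 = 398988525.
398988525 mod 22883407 = 9970606.

9970606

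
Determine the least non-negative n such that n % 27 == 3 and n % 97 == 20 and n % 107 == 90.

Combine the congruences pairwise.
From n ≡ 3 (mod 27) write n = 3 + 27t. Substituting into n ≡ 20 (mod 97) gives 27t ≡ 17 (mod 97), and since 27⁻¹ ≡ 18 (mod 97), t ≡ 15. Hence n ≡ 3 + 27·15 = 408 (mod 2619).
From n ≡ 408 (mod 2619) write n = 408 + 2619t. Substituting into n ≡ 90 (mod 107) gives 2619t ≡ 3 (mod 107), and since 51⁻¹ ≡ 21 (mod 107), t ≡ 63. Hence n ≡ 408 + 2619·63 = 165405 (mod 280233).

165405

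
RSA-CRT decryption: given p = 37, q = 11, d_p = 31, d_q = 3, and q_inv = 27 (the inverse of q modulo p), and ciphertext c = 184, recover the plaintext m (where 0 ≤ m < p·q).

369

m₁ = c^(d_p) mod p: c ≡ 36 (mod 37), and 36^31 mod 37 = 36.
m₂ = c^(d_q) mod q: c ≡ 8 (mod 11), and 8^3 mod 11 = 6.
h = q_inv·(m₁ − m₂) mod p = 27·(36 − 6) mod 37 = 33.
m = m₂ + h·q = 6 + 33·11 = 369.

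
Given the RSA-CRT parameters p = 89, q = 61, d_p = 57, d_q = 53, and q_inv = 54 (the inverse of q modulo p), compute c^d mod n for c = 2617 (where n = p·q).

3747

m₁ = c^(d_p) mod p: c ≡ 36 (mod 89), and 36^57 mod 89 = 9.
m₂ = c^(d_q) mod q: c ≡ 55 (mod 61), and 55^53 mod 61 = 26.
h = q_inv·(m₁ − m₂) mod p = 54·(9 − 26) mod 89 = 61.
m = m₂ + h·q = 26 + 61·61 = 3747.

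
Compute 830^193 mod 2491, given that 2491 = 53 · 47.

1161

Mod 53: 830 ≡ 35; by Fermat, exponent reduces to 193 mod 52 = 37; 35^37 ≡ 48 (mod 53).
Mod 47: 830 ≡ 31; by Fermat, exponent reduces to 193 mod 46 = 9; 31^9 ≡ 33 (mod 47).
Combine by CRT: x ≡ 48 (mod 53), x ≡ 33 (mod 47) ⇒ x ≡ 1161 (mod 2491).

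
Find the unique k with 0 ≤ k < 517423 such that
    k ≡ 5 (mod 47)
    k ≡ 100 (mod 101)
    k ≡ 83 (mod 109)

125542

The moduli are pairwise coprime; N = 47·101·109 = 517423.
N/47 = 11009; 11009 ≡ 11 (mod 47); 11·30 ≡ 1, so inverse 30.
N/101 = 5123; 5123 ≡ 73 (mod 101); 73·18 ≡ 1, so inverse 18.
N/109 = 4747; 4747 ≡ 60 (mod 109); 60·20 ≡ 1, so inverse 20.
k ≡ 5·11009·30 + 100·5123·18 + 83·4747·20 = 18752770.
18752770 mod 517423 = 125542.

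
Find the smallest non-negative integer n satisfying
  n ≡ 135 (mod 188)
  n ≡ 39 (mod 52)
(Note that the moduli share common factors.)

2015

gcd(188, 52) = 4 and 4 | (39 − 135), so the pair is consistent; merging gives n ≡ 2015 (mod 2444), where 2444 = lcm(188, 52).
The solution is unique modulo lcm(188, 52) = 2444.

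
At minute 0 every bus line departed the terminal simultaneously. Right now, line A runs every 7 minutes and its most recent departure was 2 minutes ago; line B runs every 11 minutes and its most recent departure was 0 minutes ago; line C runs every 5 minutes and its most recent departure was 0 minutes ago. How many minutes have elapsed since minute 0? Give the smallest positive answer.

275

From t ≡ 2 (mod 7) write t = 2 + 7s. Substituting into t ≡ 0 (mod 11) gives 7s ≡ 9 (mod 11), and since 7⁻¹ ≡ 8 (mod 11), s ≡ 6. Hence t ≡ 2 + 7·6 = 44 (mod 77).
From t ≡ 44 (mod 77) write t = 44 + 77s. Substituting into t ≡ 0 (mod 5) gives 77s ≡ 1 (mod 5), and since 2⁻¹ ≡ 3 (mod 5), s ≡ 3. Hence t ≡ 44 + 77·3 = 275 (mod 385).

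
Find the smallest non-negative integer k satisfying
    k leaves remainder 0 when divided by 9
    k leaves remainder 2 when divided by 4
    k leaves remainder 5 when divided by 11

The moduli are pairwise coprime; N = 9·4·11 = 396.
N/9 = 44; 44 ≡ 8 (mod 9); 8·8 ≡ 1, so inverse 8.
N/4 = 99; 99 ≡ 3 (mod 4); 3·3 ≡ 1, so inverse 3.
N/11 = 36; 36 ≡ 3 (mod 11); 3·4 ≡ 1, so inverse 4.
k ≡ 0·44·8 + 2·99·3 + 5·36·4 = 1314.
1314 mod 396 = 126.

126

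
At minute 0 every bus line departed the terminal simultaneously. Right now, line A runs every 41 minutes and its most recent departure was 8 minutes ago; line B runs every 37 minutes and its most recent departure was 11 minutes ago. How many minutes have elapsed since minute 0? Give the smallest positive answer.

From t ≡ 8 (mod 41) write t = 8 + 41s. Substituting into t ≡ 11 (mod 37) gives 41s ≡ 3 (mod 37), and since 4⁻¹ ≡ 28 (mod 37), s ≡ 10. Hence t ≡ 8 + 41·10 = 418 (mod 1517).

418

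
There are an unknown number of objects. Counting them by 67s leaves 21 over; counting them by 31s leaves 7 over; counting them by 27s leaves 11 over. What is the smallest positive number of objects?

From N ≡ 21 (mod 67) write N = 21 + 67t. Substituting into N ≡ 7 (mod 31) gives 67t ≡ 17 (mod 31), and since 5⁻¹ ≡ 25 (mod 31), t ≡ 22. Hence N ≡ 21 + 67·22 = 1495 (mod 2077).
From N ≡ 1495 (mod 2077) write N = 1495 + 2077t. Substituting into N ≡ 11 (mod 27) gives 2077t ≡ 1 (mod 27), and since 25⁻¹ ≡ 13 (mod 27), t ≡ 13. Hence N ≡ 1495 + 2077·13 = 28496 (mod 56079).

28496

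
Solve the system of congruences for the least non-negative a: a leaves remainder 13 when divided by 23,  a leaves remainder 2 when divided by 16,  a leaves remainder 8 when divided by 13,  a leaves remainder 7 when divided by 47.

10018

The moduli are pairwise coprime; N = 23·16·13·47 = 224848.
N/23 = 9776; 9776 ≡ 1 (mod 23), inverse 1.
N/16 = 14053; 14053 ≡ 5 (mod 16); 5·13 ≡ 1, so inverse 13.
N/13 = 17296; 17296 ≡ 6 (mod 13); 6·11 ≡ 1, so inverse 11.
N/47 = 4784; 4784 ≡ 37 (mod 47); 37·14 ≡ 1, so inverse 14.
a ≡ 13·9776·1 + 2·14053·13 + 8·17296·11 + 7·4784·14 = 2483346.
2483346 mod 224848 = 10018.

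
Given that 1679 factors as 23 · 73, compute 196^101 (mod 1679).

98

Mod 23: 196 ≡ 12; by Fermat, exponent reduces to 101 mod 22 = 13; 12^13 ≡ 6 (mod 23).
Mod 73: 196 ≡ 50; by Fermat, exponent reduces to 101 mod 72 = 29; 50^29 ≡ 25 (mod 73).
Combine by CRT: x ≡ 6 (mod 23), x ≡ 25 (mod 73) ⇒ x ≡ 98 (mod 1679).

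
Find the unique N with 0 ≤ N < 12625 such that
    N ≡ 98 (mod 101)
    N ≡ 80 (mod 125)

Combine the congruences pairwise.
From N ≡ 98 (mod 101) write N = 98 + 101t. Substituting into N ≡ 80 (mod 125) gives 101t ≡ 107 (mod 125), and since 101⁻¹ ≡ 26 (mod 125), t ≡ 32. Hence N ≡ 98 + 101·32 = 3330 (mod 12625).

3330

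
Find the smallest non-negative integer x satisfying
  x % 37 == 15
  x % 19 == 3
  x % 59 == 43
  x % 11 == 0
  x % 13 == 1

1104169

From x ≡ 15 (mod 37) write x = 15 + 37t. Substituting into x ≡ 3 (mod 19) gives 37t ≡ 7 (mod 19), and since 18⁻¹ ≡ 18 (mod 19), t ≡ 12. Hence x ≡ 15 + 37·12 = 459 (mod 703).
From x ≡ 459 (mod 703) write x = 459 + 703t. Substituting into x ≡ 43 (mod 59) gives 703t ≡ 56 (mod 59), and since 54⁻¹ ≡ 47 (mod 59), t ≡ 36. Hence x ≡ 459 + 703·36 = 25767 (mod 41477).
From x ≡ 25767 (mod 41477) write x = 25767 + 41477t. Substituting into x ≡ 0 (mod 11) gives 41477t ≡ 6 (mod 11), and since 7⁻¹ ≡ 8 (mod 11), t ≡ 4. Hence x ≡ 25767 + 41477·4 = 191675 (mod 456247).
From x ≡ 191675 (mod 456247) write x = 191675 + 456247t. Substituting into x ≡ 1 (mod 13) gives 456247t ≡ 11 (mod 13), and since 12⁻¹ ≡ 12 (mod 13), t ≡ 2. Hence x ≡ 191675 + 456247·2 = 1104169 (mod 5931211).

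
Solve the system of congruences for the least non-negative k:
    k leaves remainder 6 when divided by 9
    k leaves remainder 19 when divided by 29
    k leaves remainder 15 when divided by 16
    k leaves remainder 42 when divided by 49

153951

From k ≡ 6 (mod 9) write k = 6 + 9t. Substituting into k ≡ 19 (mod 29) gives 9t ≡ 13 (mod 29), and since 9⁻¹ ≡ 13 (mod 29), t ≡ 24. Hence k ≡ 6 + 9·24 = 222 (mod 261).
From k ≡ 222 (mod 261) write k = 222 + 261t. Substituting into k ≡ 15 (mod 16) gives 261t ≡ 1 (mod 16), and since 5⁻¹ ≡ 13 (mod 16), t ≡ 13. Hence k ≡ 222 + 261·13 = 3615 (mod 4176).
From k ≡ 3615 (mod 4176) write k = 3615 + 4176t. Substituting into k ≡ 42 (mod 49) gives 4176t ≡ 4 (mod 49), and since 11⁻¹ ≡ 9 (mod 49), t ≡ 36. Hence k ≡ 3615 + 4176·36 = 153951 (mod 204624).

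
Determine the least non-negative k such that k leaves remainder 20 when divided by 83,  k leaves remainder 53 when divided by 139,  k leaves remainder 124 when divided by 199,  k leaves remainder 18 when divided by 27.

The moduli are pairwise coprime; N = 83·139·199·27 = 61988301.
N/83 = 746847; 746847 ≡ 13 (mod 83); 13·32 ≡ 1, so inverse 32.
N/139 = 445959; 445959 ≡ 47 (mod 139); 47·71 ≡ 1, so inverse 71.
N/199 = 311499; 311499 ≡ 64 (mod 199); 64·28 ≡ 1, so inverse 28.
N/27 = 2295863; 2295863 ≡ 26 (mod 27); 26·26 ≡ 1, so inverse 26.
k ≡ 20·746847·32 + 53·445959·71 + 124·311499·28 + 18·2295863·26 = 4312114209.
4312114209 mod 61988301 = 34921440.

34921440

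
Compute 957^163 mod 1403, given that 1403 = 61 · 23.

Mod 61: 957 ≡ 42; by Fermat, exponent reduces to 163 mod 60 = 43; 42^43 ≡ 12 (mod 61).
Mod 23: 957 ≡ 14; by Fermat, exponent reduces to 163 mod 22 = 9; 14^9 ≡ 21 (mod 23).
Combine by CRT: x ≡ 12 (mod 61), x ≡ 21 (mod 23) ⇒ x ≡ 1171 (mod 1403).

1171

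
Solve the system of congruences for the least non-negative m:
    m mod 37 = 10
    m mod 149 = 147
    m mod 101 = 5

222306

The moduli are pairwise coprime; N = 37·149·101 = 556813.
N/37 = 15049; 15049 ≡ 27 (mod 37); 27·11 ≡ 1, so inverse 11.
N/149 = 3737; 3737 ≡ 12 (mod 149); 12·87 ≡ 1, so inverse 87.
N/101 = 5513; 5513 ≡ 59 (mod 101); 59·12 ≡ 1, so inverse 12.
m ≡ 10·15049·11 + 147·3737·87 + 5·5513·12 = 49778663.
49778663 mod 556813 = 222306.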